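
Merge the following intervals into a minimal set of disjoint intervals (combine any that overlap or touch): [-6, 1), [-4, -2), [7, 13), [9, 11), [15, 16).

[-6, 1) ∪ [7, 13) ∪ [15, 16)

[-4, -2) overlaps/touches [-6, 1) → extend to [-6, 1).
[7, 13) is disjoint → start new block.
[9, 11) overlaps/touches [7, 13) → extend to [7, 13).
[15, 16) is disjoint → start new block.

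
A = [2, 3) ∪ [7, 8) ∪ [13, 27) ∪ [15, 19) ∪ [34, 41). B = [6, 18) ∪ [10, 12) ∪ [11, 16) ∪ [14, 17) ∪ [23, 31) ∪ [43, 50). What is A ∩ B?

[7, 8) ∪ [13, 18) ∪ [23, 27)

Merge the first list: [2, 3), [7, 8), [13, 27), [34, 41).
Merge the second list: [6, 18), [23, 31), [43, 50).
[2, 3): no overlap with the second set.
[7, 8) meets the second set on [7, 8).
[13, 27) meets the second set on [13, 18), [23, 27).
[34, 41): no overlap with the second set.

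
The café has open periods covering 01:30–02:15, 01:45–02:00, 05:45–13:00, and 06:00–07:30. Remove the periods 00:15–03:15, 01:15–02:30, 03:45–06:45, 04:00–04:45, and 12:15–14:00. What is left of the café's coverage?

06:45–12:15

Merge the first list: 01:30–02:15, 05:45–13:00.
Merge the second list: 00:15–03:15, 03:45–06:45, 12:15–14:00.
01:30–02:15: fully covered by B → removed.
05:45–13:00 minus B → 06:45–12:15.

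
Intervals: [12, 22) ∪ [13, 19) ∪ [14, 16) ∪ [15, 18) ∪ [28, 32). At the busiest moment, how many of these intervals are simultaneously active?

4

Sweep endpoints in order; track running count of active intervals.
Peak of 4 reached at 15.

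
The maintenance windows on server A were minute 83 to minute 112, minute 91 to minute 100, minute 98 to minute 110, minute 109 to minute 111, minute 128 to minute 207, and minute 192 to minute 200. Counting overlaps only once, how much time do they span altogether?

108 minutes

Merged: minute 83 to minute 112, minute 128 to minute 207.
Lengths: 29 minutes + 79 minutes = 108 minutes.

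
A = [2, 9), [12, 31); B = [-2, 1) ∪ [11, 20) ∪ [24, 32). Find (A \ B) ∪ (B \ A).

[-2, 1) ∪ [2, 9) ∪ [11, 12) ∪ [20, 24) ∪ [31, 32)

A \ B = [2, 9), [20, 24).
B \ A = [-2, 1), [11, 12), [31, 32).
Union of the two gives the symmetric difference.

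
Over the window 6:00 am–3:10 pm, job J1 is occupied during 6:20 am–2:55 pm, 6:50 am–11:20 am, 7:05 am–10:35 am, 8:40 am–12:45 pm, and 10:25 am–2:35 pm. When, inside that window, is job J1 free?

6:00 am–6:20 am, 2:55 pm–3:10 pm

Covered (merged): 6:20 am–2:55 pm.
Uncovered inside 6:00 am–3:10 pm: 6:00 am–6:20 am, 2:55 pm–3:10 pm.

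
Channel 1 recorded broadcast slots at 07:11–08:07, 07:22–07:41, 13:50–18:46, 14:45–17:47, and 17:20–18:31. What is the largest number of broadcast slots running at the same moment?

Walk the sorted start/end points keeping a running depth.
The depth first hits 3 at 17:20.

3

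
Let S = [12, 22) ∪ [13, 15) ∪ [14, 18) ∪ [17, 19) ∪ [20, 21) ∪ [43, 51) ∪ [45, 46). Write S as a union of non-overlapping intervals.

[12, 22) ∪ [43, 51)

[13, 15) overlaps/touches [12, 22) → extend to [12, 22).
[14, 18) overlaps/touches [12, 22) → extend to [12, 22).
[17, 19) overlaps/touches [12, 22) → extend to [12, 22).
[20, 21) overlaps/touches [12, 22) → extend to [12, 22).
[43, 51) is disjoint → start new block.
[45, 46) overlaps/touches [43, 51) → extend to [43, 51).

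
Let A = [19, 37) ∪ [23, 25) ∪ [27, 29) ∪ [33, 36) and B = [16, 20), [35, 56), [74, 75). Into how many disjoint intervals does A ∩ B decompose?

Merge the first list: [19, 37).
A ∩ B = [19, 20), [35, 37).
That is 2 disjoint pieces.

2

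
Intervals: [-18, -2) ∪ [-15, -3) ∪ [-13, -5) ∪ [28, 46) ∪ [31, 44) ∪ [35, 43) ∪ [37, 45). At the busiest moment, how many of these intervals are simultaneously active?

4

Sweep endpoints in order; track running count of active intervals.
Peak of 4 reached at 37.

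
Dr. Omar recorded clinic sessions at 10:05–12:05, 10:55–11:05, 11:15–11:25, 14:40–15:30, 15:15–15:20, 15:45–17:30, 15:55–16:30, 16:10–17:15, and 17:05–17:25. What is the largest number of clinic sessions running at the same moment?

3

Sweep endpoints in order; track running count of active intervals.
Peak of 3 reached at 16:10.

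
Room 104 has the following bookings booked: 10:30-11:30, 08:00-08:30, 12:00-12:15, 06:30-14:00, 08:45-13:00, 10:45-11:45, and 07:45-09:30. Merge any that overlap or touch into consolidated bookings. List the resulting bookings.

06:30–14:00

Sort by start: 06:30–14:00, 07:45–09:30, 08:00–08:30, 08:45–13:00, 10:30–11:30, 10:45–11:45, 12:00–12:15.
07:45–09:30 overlaps/touches 06:30–14:00 → extend to 06:30–14:00.
08:00–08:30 overlaps/touches 06:30–14:00 → extend to 06:30–14:00.
08:45–13:00 overlaps/touches 06:30–14:00 → extend to 06:30–14:00.
10:30–11:30 overlaps/touches 06:30–14:00 → extend to 06:30–14:00.
10:45–11:45 overlaps/touches 06:30–14:00 → extend to 06:30–14:00.
12:00–12:15 overlaps/touches 06:30–14:00 → extend to 06:30–14:00.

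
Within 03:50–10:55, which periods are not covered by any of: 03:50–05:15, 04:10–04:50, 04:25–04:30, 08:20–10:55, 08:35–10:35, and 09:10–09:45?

After merging, the occupied span is 03:50–05:15, 08:20–10:55.
Gaps within 03:50–10:55: 05:15–08:20.

05:15–08:20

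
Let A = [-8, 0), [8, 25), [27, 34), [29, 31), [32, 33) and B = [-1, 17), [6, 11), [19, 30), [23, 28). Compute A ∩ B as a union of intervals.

First set merges to [-8, 0), [8, 25), [27, 34).
Second set merges to [-1, 17), [19, 30).
[-8, 0) ∩ B → [-1, 0).
[8, 25) ∩ B → [8, 17), [19, 25).
[27, 34) ∩ B → [27, 30).

[-1, 0) ∪ [8, 17) ∪ [19, 25) ∪ [27, 30)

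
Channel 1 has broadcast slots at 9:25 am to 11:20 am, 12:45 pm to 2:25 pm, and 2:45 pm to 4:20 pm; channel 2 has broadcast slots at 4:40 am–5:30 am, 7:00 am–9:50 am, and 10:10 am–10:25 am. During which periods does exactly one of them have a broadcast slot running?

Only in the first: 9:50 am–10:10 am, 10:25 am–11:20 am, 12:45 pm–2:25 pm, 2:45 pm–4:20 pm.
Only in the second: 4:40 am–5:30 am, 7:00 am–9:25 am.
Together these are the periods covered by exactly one.

4:40 am–5:30 am, 7:00 am–9:25 am, 9:50 am–10:10 am, 10:25 am–11:20 am, 12:45 pm–2:25 pm, 2:45 pm–4:20 pm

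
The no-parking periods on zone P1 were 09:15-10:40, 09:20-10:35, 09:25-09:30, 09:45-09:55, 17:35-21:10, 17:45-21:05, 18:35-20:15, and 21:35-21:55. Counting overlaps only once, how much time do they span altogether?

Merged: 09:15–10:40, 17:35–21:10, 21:35–21:55.
Lengths: 1 h 25 min + 3 h 35 min + 20 min = 5 h 20 min.

5 h 20 min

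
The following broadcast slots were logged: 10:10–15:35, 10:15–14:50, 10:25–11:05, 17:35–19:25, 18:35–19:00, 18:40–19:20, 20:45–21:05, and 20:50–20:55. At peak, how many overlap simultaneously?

Sweep endpoints in order; track running count of active intervals.
Peak of 3 reached at 10:25.

3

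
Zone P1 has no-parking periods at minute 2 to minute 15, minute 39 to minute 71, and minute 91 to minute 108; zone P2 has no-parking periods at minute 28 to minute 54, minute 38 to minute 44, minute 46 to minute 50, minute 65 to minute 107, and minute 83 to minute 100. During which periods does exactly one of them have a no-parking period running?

B, merged: minute 28 to minute 54, minute 65 to minute 107.
Only in the first: minute 2 to minute 15, minute 54 to minute 65, minute 107 to minute 108.
Only in the second: minute 28 to minute 39, minute 71 to minute 91.
Together these are the periods covered by exactly one.

minute 2 to minute 15, minute 28 to minute 39, minute 54 to minute 65, minute 71 to minute 91, minute 107 to minute 108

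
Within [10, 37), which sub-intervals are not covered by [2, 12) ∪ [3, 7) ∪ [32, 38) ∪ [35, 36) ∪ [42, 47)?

The merged coverage is [2, 12), [32, 38), [42, 47).
Gaps within [10, 37): [12, 32).

[12, 32)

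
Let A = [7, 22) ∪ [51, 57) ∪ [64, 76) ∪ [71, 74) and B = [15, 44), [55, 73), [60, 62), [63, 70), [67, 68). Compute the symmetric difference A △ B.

[7, 15) ∪ [22, 44) ∪ [51, 55) ∪ [57, 64) ∪ [73, 76)

Merge the first list: [7, 22), [51, 57), [64, 76).
Merge the second list: [15, 44), [55, 73).
A \ B = [7, 15), [51, 55), [73, 76).
B \ A = [22, 44), [57, 64).
Union of the two gives the symmetric difference.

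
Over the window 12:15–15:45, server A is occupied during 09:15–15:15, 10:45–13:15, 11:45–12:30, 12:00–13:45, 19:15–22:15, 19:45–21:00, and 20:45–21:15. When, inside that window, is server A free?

15:15–15:45

After merging, the occupied span is 09:15–15:15, 19:15–22:15.
Uncovered inside 12:15–15:45: 15:15–15:45.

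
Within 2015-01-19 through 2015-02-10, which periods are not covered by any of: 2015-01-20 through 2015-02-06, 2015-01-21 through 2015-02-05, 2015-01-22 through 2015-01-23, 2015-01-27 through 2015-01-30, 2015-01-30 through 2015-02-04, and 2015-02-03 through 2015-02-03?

The merged coverage is 2015-01-20 through 2015-02-06.
Uncovered inside 2015-01-19 through 2015-02-10: 2015-01-19 through 2015-01-19, 2015-02-07 through 2015-02-10.

2015-01-19 through 2015-01-19, 2015-02-07 through 2015-02-10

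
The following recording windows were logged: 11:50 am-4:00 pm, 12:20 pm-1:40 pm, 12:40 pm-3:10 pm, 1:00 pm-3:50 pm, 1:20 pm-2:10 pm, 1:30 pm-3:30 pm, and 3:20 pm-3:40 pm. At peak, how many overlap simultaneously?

Walk the sorted start/end points keeping a running depth.
The depth first hits 6 at 1:30 pm.

6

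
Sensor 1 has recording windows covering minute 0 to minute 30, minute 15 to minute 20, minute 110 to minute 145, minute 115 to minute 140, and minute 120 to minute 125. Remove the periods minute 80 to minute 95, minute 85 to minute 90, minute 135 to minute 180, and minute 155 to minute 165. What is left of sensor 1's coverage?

Merge the first list: minute 0 to minute 30, minute 110 to minute 145.
Merge the second list: minute 80 to minute 95, minute 135 to minute 180.
minute 0 to minute 30: no B overlap → unchanged.
minute 110 to minute 145 minus B → minute 110 to minute 135.

minute 0 to minute 30, minute 110 to minute 135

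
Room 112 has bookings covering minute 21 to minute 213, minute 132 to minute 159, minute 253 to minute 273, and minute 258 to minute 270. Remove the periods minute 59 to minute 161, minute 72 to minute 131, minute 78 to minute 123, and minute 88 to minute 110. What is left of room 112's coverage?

minute 21 to minute 59, minute 161 to minute 213, minute 253 to minute 273

A, merged: minute 21 to minute 213, minute 253 to minute 273.
B, merged: minute 59 to minute 161.
minute 21 to minute 213 \ B = minute 21 to minute 59, minute 161 to minute 213.
minute 253 to minute 273: nothing removed.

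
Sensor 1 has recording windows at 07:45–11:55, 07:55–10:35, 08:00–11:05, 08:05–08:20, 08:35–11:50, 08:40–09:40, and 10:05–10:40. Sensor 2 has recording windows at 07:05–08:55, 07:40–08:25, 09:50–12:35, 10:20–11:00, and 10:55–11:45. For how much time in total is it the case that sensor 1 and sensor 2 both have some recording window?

A, merged: 07:45-11:55.
B, merged: 07:05-08:55, 09:50-12:35.
A ∩ B = 07:45-08:55, 09:50-11:55.
Total: 1 h 10 min + 2 h 5 min = 3 h 15 min.

3 h 15 min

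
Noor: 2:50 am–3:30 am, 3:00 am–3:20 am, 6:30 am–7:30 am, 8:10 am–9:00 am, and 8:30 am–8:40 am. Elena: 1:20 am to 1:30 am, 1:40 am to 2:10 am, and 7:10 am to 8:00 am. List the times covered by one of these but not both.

A, merged: 2:50 am-3:30 am, 6:30 am-7:30 am, 8:10 am-9:00 am.
Only in the first: 2:50 am-3:30 am, 6:30 am-7:10 am, 8:10 am-9:00 am.
Only in the second: 1:20 am-1:30 am, 1:40 am-2:10 am, 7:30 am-8:00 am.
Together these are the periods covered by exactly one.

1:20 am-1:30 am, 1:40 am-2:10 am, 2:50 am-3:30 am, 6:30 am-7:10 am, 7:30 am-8:00 am, 8:10 am-9:00 am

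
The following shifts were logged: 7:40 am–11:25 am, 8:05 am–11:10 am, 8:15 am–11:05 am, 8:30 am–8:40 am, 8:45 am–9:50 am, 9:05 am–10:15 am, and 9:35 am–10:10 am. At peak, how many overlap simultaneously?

Sweep endpoints in order; track running count of active intervals.
Peak of 6 reached at 9:35 am.

6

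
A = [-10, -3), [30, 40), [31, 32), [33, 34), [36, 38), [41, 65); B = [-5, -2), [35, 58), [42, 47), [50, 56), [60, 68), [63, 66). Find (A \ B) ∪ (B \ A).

[-10, -5) ∪ [-3, -2) ∪ [30, 35) ∪ [40, 41) ∪ [58, 60) ∪ [65, 68)

First set merges to [-10, -3), [30, 40), [41, 65).
Second set merges to [-5, -2), [35, 58), [60, 68).
A but not B: [-10, -5), [30, 35), [58, 60).
B but not A: [-3, -2), [40, 41), [65, 68).
Combining gives A △ B.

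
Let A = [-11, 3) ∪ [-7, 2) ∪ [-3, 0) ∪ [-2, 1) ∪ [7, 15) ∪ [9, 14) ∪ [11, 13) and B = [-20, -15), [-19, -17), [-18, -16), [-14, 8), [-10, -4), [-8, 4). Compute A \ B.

A, merged: [-11, 3), [7, 15).
B, merged: [-20, -15), [-14, 8).
[-11, 3) lies entirely inside B → drops out.
[7, 15) with B removed leaves [8, 15).

[8, 15)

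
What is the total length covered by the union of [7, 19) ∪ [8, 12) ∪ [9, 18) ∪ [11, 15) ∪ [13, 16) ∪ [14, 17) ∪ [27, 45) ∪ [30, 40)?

Merged: [7, 19), [27, 45).
Lengths: 12 + 18 = 30.

30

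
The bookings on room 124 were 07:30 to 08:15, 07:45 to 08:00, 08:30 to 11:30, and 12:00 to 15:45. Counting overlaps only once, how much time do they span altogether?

Merged: 07:30–08:15, 08:30–11:30, 12:00–15:45.
Lengths: 45 min + 3 h + 3 h 45 min = 7 h 30 min.

7 h 30 min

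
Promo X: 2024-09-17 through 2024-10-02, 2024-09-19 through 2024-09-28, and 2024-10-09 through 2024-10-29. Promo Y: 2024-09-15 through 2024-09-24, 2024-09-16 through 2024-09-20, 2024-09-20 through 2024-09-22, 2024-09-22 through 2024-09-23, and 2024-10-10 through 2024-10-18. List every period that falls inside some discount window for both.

First set merges to 2024-09-17 through 2024-10-02, 2024-10-09 through 2024-10-29.
Second set merges to 2024-09-15 through 2024-09-24, 2024-10-10 through 2024-10-18.
2024-09-17 through 2024-10-02 ∩ B → 2024-09-17 through 2024-09-24.
2024-10-09 through 2024-10-29 ∩ B → 2024-10-10 through 2024-10-18.

2024-09-17 through 2024-09-24, 2024-10-10 through 2024-10-18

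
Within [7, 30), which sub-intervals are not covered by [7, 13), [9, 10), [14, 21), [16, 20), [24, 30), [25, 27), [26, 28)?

Covered (merged): [7, 13), [14, 21), [24, 30).
Complement within [7, 30): [13, 14), [21, 24).

[13, 14) ∪ [21, 24)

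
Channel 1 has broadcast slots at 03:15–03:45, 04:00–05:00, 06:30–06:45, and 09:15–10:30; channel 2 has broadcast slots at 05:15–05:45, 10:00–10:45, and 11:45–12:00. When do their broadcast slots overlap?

10:00–10:30

03:15–03:45: no overlap with the second set.
04:00–05:00: no overlap with the second set.
06:30–06:45: no overlap with the second set.
09:15–10:30 meets the second set on 10:00–10:30.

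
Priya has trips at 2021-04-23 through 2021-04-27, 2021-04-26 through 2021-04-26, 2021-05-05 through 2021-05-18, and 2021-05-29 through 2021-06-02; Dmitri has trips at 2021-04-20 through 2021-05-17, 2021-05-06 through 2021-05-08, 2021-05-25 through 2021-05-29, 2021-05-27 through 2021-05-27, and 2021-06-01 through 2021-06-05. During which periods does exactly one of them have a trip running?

A, merged: 2021-04-23 through 2021-04-27, 2021-05-05 through 2021-05-18, 2021-05-29 through 2021-06-02.
B, merged: 2021-04-20 through 2021-05-17, 2021-05-25 through 2021-05-29, 2021-06-01 through 2021-06-05.
Only in the first: 2021-05-18 through 2021-05-18, 2021-05-30 through 2021-05-31.
Only in the second: 2021-04-20 through 2021-04-22, 2021-04-28 through 2021-05-04, 2021-05-25 through 2021-05-28, 2021-06-03 through 2021-06-05.
Together these are the periods covered by exactly one.

2021-04-20 through 2021-04-22, 2021-04-28 through 2021-05-04, 2021-05-18 through 2021-05-18, 2021-05-25 through 2021-05-28, 2021-05-30 through 2021-05-31, 2021-06-03 through 2021-06-05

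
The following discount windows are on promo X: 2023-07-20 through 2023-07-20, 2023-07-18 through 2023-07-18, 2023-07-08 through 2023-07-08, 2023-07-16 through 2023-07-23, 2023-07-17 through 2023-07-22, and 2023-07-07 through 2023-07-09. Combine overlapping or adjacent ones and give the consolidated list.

2023-07-07 through 2023-07-09, 2023-07-16 through 2023-07-23

Sort by start: 2023-07-07 through 2023-07-09, 2023-07-08 through 2023-07-08, 2023-07-16 through 2023-07-23, 2023-07-17 through 2023-07-22, 2023-07-18 through 2023-07-18, 2023-07-20 through 2023-07-20.
2023-07-08 through 2023-07-08 overlaps/touches 2023-07-07 through 2023-07-09 → extend to 2023-07-07 through 2023-07-09.
2023-07-16 through 2023-07-23 is disjoint → start new block.
2023-07-17 through 2023-07-22 overlaps/touches 2023-07-16 through 2023-07-23 → extend to 2023-07-16 through 2023-07-23.
2023-07-18 through 2023-07-18 overlaps/touches 2023-07-16 through 2023-07-23 → extend to 2023-07-16 through 2023-07-23.
2023-07-20 through 2023-07-20 overlaps/touches 2023-07-16 through 2023-07-23 → extend to 2023-07-16 through 2023-07-23.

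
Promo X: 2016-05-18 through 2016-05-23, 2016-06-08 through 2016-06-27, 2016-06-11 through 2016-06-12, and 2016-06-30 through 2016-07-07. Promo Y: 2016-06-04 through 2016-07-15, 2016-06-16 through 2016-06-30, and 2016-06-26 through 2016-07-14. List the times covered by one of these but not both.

Merge the first list: 2016-05-18 through 2016-05-23, 2016-06-08 through 2016-06-27, 2016-06-30 through 2016-07-07.
Merge the second list: 2016-06-04 through 2016-07-15.
Only in the first: 2016-05-18 through 2016-05-23.
Only in the second: 2016-06-04 through 2016-06-07, 2016-06-28 through 2016-06-29, 2016-07-08 through 2016-07-15.
Together these are the periods covered by exactly one.

2016-05-18 through 2016-05-23, 2016-06-04 through 2016-06-07, 2016-06-28 through 2016-06-29, 2016-07-08 through 2016-07-15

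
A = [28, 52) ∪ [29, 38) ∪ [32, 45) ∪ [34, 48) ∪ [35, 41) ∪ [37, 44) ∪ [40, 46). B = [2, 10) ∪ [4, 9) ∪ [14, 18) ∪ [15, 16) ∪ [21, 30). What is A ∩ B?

First set merges to [28, 52).
Second set merges to [2, 10), [14, 18), [21, 30).
[28, 52) ∩ B → [28, 30).

[28, 30)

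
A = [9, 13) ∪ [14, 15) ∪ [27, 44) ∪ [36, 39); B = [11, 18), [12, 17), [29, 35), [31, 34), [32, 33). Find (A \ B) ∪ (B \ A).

[9, 11) ∪ [13, 14) ∪ [15, 18) ∪ [27, 29) ∪ [35, 44)

Merge the first list: [9, 13), [14, 15), [27, 44).
Merge the second list: [11, 18), [29, 35).
A but not B: [9, 11), [27, 29), [35, 44).
B but not A: [13, 14), [15, 18).
Combining gives A △ B.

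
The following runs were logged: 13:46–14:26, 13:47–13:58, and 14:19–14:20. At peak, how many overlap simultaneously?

2

Walk the sorted start/end points keeping a running depth.
The depth first hits 2 at 13:47.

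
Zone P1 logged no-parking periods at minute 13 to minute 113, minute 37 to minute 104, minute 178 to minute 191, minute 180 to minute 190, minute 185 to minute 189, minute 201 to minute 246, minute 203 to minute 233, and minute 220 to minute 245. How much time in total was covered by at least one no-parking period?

Merged: minute 13 to minute 113, minute 178 to minute 191, minute 201 to minute 246.
Lengths: 100 minutes + 13 minutes + 45 minutes = 158 minutes.

158 minutes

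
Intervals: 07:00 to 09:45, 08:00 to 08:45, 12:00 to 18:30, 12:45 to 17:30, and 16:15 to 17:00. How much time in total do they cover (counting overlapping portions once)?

Merged: 07:00–09:45, 12:00–18:30.
Lengths: 2 h 45 min + 6 h 30 min = 9 h 15 min.

9 h 15 min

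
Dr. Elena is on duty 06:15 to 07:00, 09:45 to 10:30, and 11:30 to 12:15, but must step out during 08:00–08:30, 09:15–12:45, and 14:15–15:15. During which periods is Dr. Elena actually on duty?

06:15–07:00

06:15–07:00 is untouched.
09:45–10:30 lies entirely inside B → drops out.
11:30–12:15 lies entirely inside B → drops out.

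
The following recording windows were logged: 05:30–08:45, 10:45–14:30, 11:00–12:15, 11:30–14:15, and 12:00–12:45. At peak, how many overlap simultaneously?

4

Sweep endpoints in order; track running count of active intervals.
Peak of 4 reached at 12:00.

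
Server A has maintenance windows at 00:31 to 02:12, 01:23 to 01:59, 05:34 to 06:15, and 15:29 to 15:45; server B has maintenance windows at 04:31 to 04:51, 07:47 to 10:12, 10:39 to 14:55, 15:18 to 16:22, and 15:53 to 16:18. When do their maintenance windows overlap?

Merge the first list: 00:31–02:12, 05:34–06:15, 15:29–15:45.
Merge the second list: 04:31–04:51, 07:47–10:12, 10:39–14:55, 15:18–16:22.
00:31–02:12 falls entirely outside B.
05:34–06:15 falls entirely outside B.
15:29–15:45 overlaps B on 15:29–15:45.

15:29–15:45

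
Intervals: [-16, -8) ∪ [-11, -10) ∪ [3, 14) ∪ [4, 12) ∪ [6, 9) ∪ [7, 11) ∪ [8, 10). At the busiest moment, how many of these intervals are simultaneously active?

Walk the sorted start/end points keeping a running depth.
The depth first hits 5 at 8.

5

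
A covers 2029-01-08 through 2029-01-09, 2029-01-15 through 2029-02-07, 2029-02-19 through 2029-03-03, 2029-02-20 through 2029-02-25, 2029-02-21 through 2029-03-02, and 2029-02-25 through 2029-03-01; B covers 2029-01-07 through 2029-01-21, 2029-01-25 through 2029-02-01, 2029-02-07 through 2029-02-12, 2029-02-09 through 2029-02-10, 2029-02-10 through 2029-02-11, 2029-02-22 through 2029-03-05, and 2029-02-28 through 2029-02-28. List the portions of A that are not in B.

Merge the first list: 2029-01-08 through 2029-01-09, 2029-01-15 through 2029-02-07, 2029-02-19 through 2029-03-03.
Merge the second list: 2029-01-07 through 2029-01-21, 2029-01-25 through 2029-02-01, 2029-02-07 through 2029-02-12, 2029-02-22 through 2029-03-05.
2029-01-08 through 2029-01-09 lies entirely inside B → drops out.
2029-01-15 through 2029-02-07 with B removed leaves 2029-01-22 through 2029-01-24, 2029-02-02 through 2029-02-06.
2029-02-19 through 2029-03-03 with B removed leaves 2029-02-19 through 2029-02-21.

2029-01-22 through 2029-01-24, 2029-02-02 through 2029-02-06, 2029-02-19 through 2029-02-21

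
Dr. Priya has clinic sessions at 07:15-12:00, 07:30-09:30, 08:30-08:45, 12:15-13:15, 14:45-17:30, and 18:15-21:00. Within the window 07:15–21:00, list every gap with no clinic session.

12:00–12:15, 13:15–14:45, 17:30–18:15

Covered (merged): 07:15–12:00, 12:15–13:15, 14:45–17:30, 18:15–21:00.
Gaps within 07:15–21:00: 12:00–12:15, 13:15–14:45, 17:30–18:15.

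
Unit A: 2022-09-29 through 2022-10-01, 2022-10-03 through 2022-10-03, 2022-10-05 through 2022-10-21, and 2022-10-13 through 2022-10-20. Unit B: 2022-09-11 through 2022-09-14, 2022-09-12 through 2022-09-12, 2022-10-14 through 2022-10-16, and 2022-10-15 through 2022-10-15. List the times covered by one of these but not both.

First set merges to 2022-09-29 through 2022-10-01, 2022-10-03 through 2022-10-03, 2022-10-05 through 2022-10-21.
Second set merges to 2022-09-11 through 2022-09-14, 2022-10-14 through 2022-10-16.
A but not B: 2022-09-29 through 2022-10-01, 2022-10-03 through 2022-10-03, 2022-10-05 through 2022-10-13, 2022-10-17 through 2022-10-21.
B but not A: 2022-09-11 through 2022-09-14.
Combining gives A △ B.

2022-09-11 through 2022-09-14, 2022-09-29 through 2022-10-01, 2022-10-03 through 2022-10-03, 2022-10-05 through 2022-10-13, 2022-10-17 through 2022-10-21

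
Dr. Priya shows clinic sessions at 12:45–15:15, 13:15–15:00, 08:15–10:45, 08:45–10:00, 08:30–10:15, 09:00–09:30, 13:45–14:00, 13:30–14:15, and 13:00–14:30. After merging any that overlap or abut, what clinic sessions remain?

Sort by start: 08:15–10:45, 08:30–10:15, 08:45–10:00, 09:00–09:30, 12:45–15:15, 13:00–14:30, 13:15–15:00, 13:30–14:15, 13:45–14:00.
08:30–10:15 overlaps/touches 08:15–10:45 → extend to 08:15–10:45.
08:45–10:00 overlaps/touches 08:15–10:45 → extend to 08:15–10:45.
09:00–09:30 overlaps/touches 08:15–10:45 → extend to 08:15–10:45.
12:45–15:15 is disjoint → start new block.
13:00–14:30 overlaps/touches 12:45–15:15 → extend to 12:45–15:15.
13:15–15:00 overlaps/touches 12:45–15:15 → extend to 12:45–15:15.
13:30–14:15 overlaps/touches 12:45–15:15 → extend to 12:45–15:15.
13:45–14:00 overlaps/touches 12:45–15:15 → extend to 12:45–15:15.

08:15–10:45, 12:45–15:15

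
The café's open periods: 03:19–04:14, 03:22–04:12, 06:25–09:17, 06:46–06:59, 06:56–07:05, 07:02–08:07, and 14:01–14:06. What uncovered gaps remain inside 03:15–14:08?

Covered (merged): 03:19–04:14, 06:25–09:17, 14:01–14:06.
Complement within 03:15–14:08: 03:15–03:19, 04:14–06:25, 09:17–14:01, 14:06–14:08.

03:15–03:19, 04:14–06:25, 09:17–14:01, 14:06–14:08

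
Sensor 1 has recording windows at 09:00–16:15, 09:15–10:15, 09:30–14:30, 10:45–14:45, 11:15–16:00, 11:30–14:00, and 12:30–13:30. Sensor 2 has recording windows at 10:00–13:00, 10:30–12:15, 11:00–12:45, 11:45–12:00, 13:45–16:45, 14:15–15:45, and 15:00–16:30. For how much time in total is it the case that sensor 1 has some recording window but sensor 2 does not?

First set merges to 09:00–16:15.
Second set merges to 10:00–13:00, 13:45–16:45.
A \ B = 09:00–10:00, 13:00–13:45.
Total: 1 h + 45 min = 1 h 45 min.

1 h 45 min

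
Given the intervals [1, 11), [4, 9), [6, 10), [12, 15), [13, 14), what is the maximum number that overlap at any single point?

3

Sweep endpoints in order; track running count of active intervals.
Peak of 3 reached at 6.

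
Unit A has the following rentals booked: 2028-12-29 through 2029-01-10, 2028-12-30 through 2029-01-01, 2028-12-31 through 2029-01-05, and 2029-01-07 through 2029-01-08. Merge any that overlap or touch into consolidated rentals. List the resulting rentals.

2028-12-29 through 2029-01-10

2028-12-30 through 2029-01-01 overlaps/touches 2028-12-29 through 2029-01-10 → extend to 2028-12-29 through 2029-01-10.
2028-12-31 through 2029-01-05 overlaps/touches 2028-12-29 through 2029-01-10 → extend to 2028-12-29 through 2029-01-10.
2029-01-07 through 2029-01-08 overlaps/touches 2028-12-29 through 2029-01-10 → extend to 2028-12-29 through 2029-01-10.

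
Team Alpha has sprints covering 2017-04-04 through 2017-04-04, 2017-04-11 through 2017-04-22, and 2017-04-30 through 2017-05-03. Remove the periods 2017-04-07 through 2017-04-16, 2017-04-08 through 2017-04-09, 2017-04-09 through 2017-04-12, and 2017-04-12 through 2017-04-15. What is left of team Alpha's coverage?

B, merged: 2017-04-07 through 2017-04-16.
2017-04-04 through 2017-04-04 is untouched.
2017-04-11 through 2017-04-22 with B removed leaves 2017-04-17 through 2017-04-22.
2017-04-30 through 2017-05-03 is untouched.

2017-04-04 through 2017-04-04, 2017-04-17 through 2017-04-22, 2017-04-30 through 2017-05-03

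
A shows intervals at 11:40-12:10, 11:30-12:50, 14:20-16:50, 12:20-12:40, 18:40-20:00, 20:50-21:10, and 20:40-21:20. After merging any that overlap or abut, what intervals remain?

Sort by start: 11:30-12:50, 11:40-12:10, 12:20-12:40, 14:20-16:50, 18:40-20:00, 20:40-21:20, 20:50-21:10.
11:40-12:10 overlaps/touches 11:30-12:50 → extend to 11:30-12:50.
12:20-12:40 overlaps/touches 11:30-12:50 → extend to 11:30-12:50.
14:20-16:50 is disjoint → start new block.
18:40-20:00 is disjoint → start new block.
20:40-21:20 is disjoint → start new block.
20:50-21:10 overlaps/touches 20:40-21:20 → extend to 20:40-21:20.

11:30-12:50, 14:20-16:50, 18:40-20:00, 20:40-21:20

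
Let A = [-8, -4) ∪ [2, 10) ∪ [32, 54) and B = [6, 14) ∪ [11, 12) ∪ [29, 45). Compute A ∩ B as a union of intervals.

[6, 10) ∪ [32, 45)

Second set merges to [6, 14), [29, 45).
[-8, -4): no overlap with the second set.
[2, 10) meets the second set on [6, 10).
[32, 54) meets the second set on [32, 45).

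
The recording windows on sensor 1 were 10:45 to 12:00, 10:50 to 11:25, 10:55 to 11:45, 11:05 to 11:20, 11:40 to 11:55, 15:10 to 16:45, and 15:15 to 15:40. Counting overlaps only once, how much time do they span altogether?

2 h 50 min

Merged: 10:45–12:00, 15:10–16:45.
Lengths: 1 h 15 min + 1 h 35 min = 2 h 50 min.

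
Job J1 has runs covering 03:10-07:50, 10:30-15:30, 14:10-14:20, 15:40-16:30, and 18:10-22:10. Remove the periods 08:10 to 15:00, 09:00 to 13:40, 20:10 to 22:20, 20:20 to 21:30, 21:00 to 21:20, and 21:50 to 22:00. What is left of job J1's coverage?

Merge the first list: 03:10-07:50, 10:30-15:30, 15:40-16:30, 18:10-22:10.
Merge the second list: 08:10-15:00, 20:10-22:20.
03:10-07:50: no B overlap → unchanged.
10:30-15:30 minus B → 15:00-15:30.
15:40-16:30: no B overlap → unchanged.
18:10-22:10 minus B → 18:10-20:10.

03:10-07:50, 15:00-15:30, 15:40-16:30, 18:10-20:10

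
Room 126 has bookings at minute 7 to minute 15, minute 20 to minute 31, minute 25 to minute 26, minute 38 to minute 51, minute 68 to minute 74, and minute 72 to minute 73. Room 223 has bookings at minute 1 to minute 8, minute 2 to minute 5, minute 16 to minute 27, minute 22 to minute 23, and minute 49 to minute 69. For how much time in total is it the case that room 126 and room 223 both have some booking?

A, merged: minute 7 to minute 15, minute 20 to minute 31, minute 38 to minute 51, minute 68 to minute 74.
B, merged: minute 1 to minute 8, minute 16 to minute 27, minute 49 to minute 69.
A ∩ B = minute 7 to minute 8, minute 20 to minute 27, minute 49 to minute 51, minute 68 to minute 69.
Total: 1 minute + 7 minutes + 2 minutes + 1 minute = 11 minutes.

11 minutes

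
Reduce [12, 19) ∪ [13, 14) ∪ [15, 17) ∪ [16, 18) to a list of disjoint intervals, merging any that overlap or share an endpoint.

[12, 19)

[13, 14) overlaps/touches [12, 19) → extend to [12, 19).
[15, 17) overlaps/touches [12, 19) → extend to [12, 19).
[16, 18) overlaps/touches [12, 19) → extend to [12, 19).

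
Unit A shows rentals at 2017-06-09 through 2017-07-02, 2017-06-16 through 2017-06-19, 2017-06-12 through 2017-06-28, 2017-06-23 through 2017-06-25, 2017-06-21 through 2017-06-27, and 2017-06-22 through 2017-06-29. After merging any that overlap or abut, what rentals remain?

Sort by start: 2017-06-09 through 2017-07-02, 2017-06-12 through 2017-06-28, 2017-06-16 through 2017-06-19, 2017-06-21 through 2017-06-27, 2017-06-22 through 2017-06-29, 2017-06-23 through 2017-06-25.
2017-06-12 through 2017-06-28 overlaps/touches 2017-06-09 through 2017-07-02 → extend to 2017-06-09 through 2017-07-02.
2017-06-16 through 2017-06-19 overlaps/touches 2017-06-09 through 2017-07-02 → extend to 2017-06-09 through 2017-07-02.
2017-06-21 through 2017-06-27 overlaps/touches 2017-06-09 through 2017-07-02 → extend to 2017-06-09 through 2017-07-02.
2017-06-22 through 2017-06-29 overlaps/touches 2017-06-09 through 2017-07-02 → extend to 2017-06-09 through 2017-07-02.
2017-06-23 through 2017-06-25 overlaps/touches 2017-06-09 through 2017-07-02 → extend to 2017-06-09 through 2017-07-02.

2017-06-09 through 2017-07-02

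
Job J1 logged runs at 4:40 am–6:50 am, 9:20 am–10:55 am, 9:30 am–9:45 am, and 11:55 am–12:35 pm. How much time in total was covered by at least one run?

4 h 25 min

Merged: 4:40 am-6:50 am, 9:20 am-10:55 am, 11:55 am-12:35 pm.
Lengths: 2 h 10 min + 1 h 35 min + 40 min = 4 h 25 min.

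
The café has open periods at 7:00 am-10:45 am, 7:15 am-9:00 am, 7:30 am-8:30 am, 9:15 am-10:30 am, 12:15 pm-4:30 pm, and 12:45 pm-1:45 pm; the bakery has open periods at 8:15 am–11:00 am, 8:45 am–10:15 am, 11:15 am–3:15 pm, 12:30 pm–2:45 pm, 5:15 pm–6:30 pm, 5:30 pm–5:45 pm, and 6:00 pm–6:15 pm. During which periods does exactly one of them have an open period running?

A, merged: 7:00 am–10:45 am, 12:15 pm–4:30 pm.
B, merged: 8:15 am–11:00 am, 11:15 am–3:15 pm, 5:15 pm–6:30 pm.
Only in the first: 7:00 am–8:15 am, 3:15 pm–4:30 pm.
Only in the second: 10:45 am–11:00 am, 11:15 am–12:15 pm, 5:15 pm–6:30 pm.
Together these are the periods covered by exactly one.

7:00 am–8:15 am, 10:45 am–11:00 am, 11:15 am–12:15 pm, 3:15 pm–4:30 pm, 5:15 pm–6:30 pm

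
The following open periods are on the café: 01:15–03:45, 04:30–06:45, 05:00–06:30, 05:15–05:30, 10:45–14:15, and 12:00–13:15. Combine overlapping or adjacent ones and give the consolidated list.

01:15-03:45, 04:30-06:45, 10:45-14:15

04:30-06:45 is disjoint → start new block.
05:00-06:30 overlaps/touches 04:30-06:45 → extend to 04:30-06:45.
05:15-05:30 overlaps/touches 04:30-06:45 → extend to 04:30-06:45.
10:45-14:15 is disjoint → start new block.
12:00-13:15 overlaps/touches 10:45-14:15 → extend to 10:45-14:15.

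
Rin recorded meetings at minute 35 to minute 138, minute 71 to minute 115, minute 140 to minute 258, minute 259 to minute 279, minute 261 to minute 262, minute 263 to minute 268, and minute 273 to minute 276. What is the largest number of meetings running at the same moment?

2

At minute 71, 2 of the intervals are simultaneously active.
No point has more.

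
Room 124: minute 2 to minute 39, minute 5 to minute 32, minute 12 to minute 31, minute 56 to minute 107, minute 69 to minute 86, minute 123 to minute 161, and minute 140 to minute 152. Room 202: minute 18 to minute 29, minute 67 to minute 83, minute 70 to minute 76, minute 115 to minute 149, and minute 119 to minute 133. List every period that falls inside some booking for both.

A, merged: minute 2 to minute 39, minute 56 to minute 107, minute 123 to minute 161.
B, merged: minute 18 to minute 29, minute 67 to minute 83, minute 115 to minute 149.
minute 2 to minute 39 ∩ B → minute 18 to minute 29.
minute 56 to minute 107 ∩ B → minute 67 to minute 83.
minute 123 to minute 161 ∩ B → minute 123 to minute 149.

minute 18 to minute 29, minute 67 to minute 83, minute 123 to minute 149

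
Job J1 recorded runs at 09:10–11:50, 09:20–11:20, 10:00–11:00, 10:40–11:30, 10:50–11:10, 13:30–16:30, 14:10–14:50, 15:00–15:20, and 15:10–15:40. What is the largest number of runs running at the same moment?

Sweep endpoints in order; track running count of active intervals.
Peak of 5 reached at 10:50.

5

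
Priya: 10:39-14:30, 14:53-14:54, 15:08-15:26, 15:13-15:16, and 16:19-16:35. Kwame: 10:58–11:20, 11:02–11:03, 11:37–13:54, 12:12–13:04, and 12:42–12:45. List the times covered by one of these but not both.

A, merged: 10:39-14:30, 14:53-14:54, 15:08-15:26, 16:19-16:35.
B, merged: 10:58-11:20, 11:37-13:54.
A but not B: 10:39-10:58, 11:20-11:37, 13:54-14:30, 14:53-14:54, 15:08-15:26, 16:19-16:35.
B but not A: none.
Combining gives A △ B.

10:39-10:58, 11:20-11:37, 13:54-14:30, 14:53-14:54, 15:08-15:26, 16:19-16:35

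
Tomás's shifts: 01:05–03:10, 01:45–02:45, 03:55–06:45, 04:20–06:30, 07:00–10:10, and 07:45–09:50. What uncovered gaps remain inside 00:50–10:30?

After merging, the occupied span is 01:05–03:10, 03:55–06:45, 07:00–10:10.
Complement within 00:50–10:30: 00:50–01:05, 03:10–03:55, 06:45–07:00, 10:10–10:30.

00:50–01:05, 03:10–03:55, 06:45–07:00, 10:10–10:30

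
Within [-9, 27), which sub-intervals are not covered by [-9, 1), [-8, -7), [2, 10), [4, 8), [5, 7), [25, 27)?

[1, 2) ∪ [10, 25)

After merging, the occupied span is [-9, 1), [2, 10), [25, 27).
Gaps within [-9, 27): [1, 2), [10, 25).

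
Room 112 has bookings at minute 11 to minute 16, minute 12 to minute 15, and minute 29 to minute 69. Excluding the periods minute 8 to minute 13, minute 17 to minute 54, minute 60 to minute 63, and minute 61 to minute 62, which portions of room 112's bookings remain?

A, merged: minute 11 to minute 16, minute 29 to minute 69.
B, merged: minute 8 to minute 13, minute 17 to minute 54, minute 60 to minute 63.
minute 11 to minute 16 \ B = minute 13 to minute 16.
minute 29 to minute 69 \ B = minute 54 to minute 60, minute 63 to minute 69.

minute 13 to minute 16, minute 54 to minute 60, minute 63 to minute 69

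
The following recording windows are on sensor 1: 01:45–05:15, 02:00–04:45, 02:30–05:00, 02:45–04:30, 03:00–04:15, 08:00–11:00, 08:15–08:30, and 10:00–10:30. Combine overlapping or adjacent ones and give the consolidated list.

01:45–05:15, 08:00–11:00

02:00–04:45 overlaps/touches 01:45–05:15 → extend to 01:45–05:15.
02:30–05:00 overlaps/touches 01:45–05:15 → extend to 01:45–05:15.
02:45–04:30 overlaps/touches 01:45–05:15 → extend to 01:45–05:15.
03:00–04:15 overlaps/touches 01:45–05:15 → extend to 01:45–05:15.
08:00–11:00 is disjoint → start new block.
08:15–08:30 overlaps/touches 08:00–11:00 → extend to 08:00–11:00.
10:00–10:30 overlaps/touches 08:00–11:00 → extend to 08:00–11:00.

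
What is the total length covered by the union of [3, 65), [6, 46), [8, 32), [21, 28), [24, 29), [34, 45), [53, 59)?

62

Merged: [3, 65).
Length: 62.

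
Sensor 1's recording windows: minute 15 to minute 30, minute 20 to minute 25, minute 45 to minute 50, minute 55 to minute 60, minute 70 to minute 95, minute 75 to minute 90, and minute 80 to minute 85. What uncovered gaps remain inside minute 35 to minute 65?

After merging, the occupied span is minute 15 to minute 30, minute 45 to minute 50, minute 55 to minute 60, minute 70 to minute 95.
Gaps within minute 35 to minute 65: minute 35 to minute 45, minute 50 to minute 55, minute 60 to minute 65.

minute 35 to minute 45, minute 50 to minute 55, minute 60 to minute 65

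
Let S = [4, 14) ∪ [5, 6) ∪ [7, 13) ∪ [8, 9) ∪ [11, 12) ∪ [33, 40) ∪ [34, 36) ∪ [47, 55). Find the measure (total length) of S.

Merged: [4, 14), [33, 40), [47, 55).
Lengths: 10 + 7 + 8 = 25.

25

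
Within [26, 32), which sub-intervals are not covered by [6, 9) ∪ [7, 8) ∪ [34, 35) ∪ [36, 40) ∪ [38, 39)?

[26, 32)

Covered (merged): [6, 9), [34, 35), [36, 40).
Complement within [26, 32): [26, 32).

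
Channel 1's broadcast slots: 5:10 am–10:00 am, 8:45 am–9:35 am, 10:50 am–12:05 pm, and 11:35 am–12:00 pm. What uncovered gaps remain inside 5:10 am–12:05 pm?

Covered (merged): 5:10 am–10:00 am, 10:50 am–12:05 pm.
Gaps within 5:10 am–12:05 pm: 10:00 am–10:50 am.

10:00 am–10:50 am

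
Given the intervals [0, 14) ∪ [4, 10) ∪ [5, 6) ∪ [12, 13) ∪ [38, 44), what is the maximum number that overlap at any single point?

3

Sweep endpoints in order; track running count of active intervals.
Peak of 3 reached at 5.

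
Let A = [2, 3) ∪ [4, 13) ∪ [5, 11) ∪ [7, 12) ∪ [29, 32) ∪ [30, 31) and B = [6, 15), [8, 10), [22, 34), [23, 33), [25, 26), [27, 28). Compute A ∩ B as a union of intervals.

First set merges to [2, 3), [4, 13), [29, 32).
Second set merges to [6, 15), [22, 34).
[2, 3) falls entirely outside B.
[4, 13) overlaps B on [6, 13).
[29, 32) overlaps B on [29, 32).

[6, 13) ∪ [29, 32)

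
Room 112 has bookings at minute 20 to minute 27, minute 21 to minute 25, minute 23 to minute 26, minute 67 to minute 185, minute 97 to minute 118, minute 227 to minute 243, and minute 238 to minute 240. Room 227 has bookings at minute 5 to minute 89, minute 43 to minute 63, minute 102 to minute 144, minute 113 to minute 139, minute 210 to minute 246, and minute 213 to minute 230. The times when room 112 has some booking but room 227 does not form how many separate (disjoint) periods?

2

First set merges to minute 20 to minute 27, minute 67 to minute 185, minute 227 to minute 243.
Second set merges to minute 5 to minute 89, minute 102 to minute 144, minute 210 to minute 246.
A \ B = minute 89 to minute 102, minute 144 to minute 185.
That is 2 disjoint pieces.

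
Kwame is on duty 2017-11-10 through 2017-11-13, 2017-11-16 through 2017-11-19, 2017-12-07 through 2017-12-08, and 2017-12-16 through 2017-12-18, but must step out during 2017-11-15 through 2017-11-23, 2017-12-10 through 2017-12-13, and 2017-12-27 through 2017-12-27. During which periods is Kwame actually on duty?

2017-11-10 through 2017-11-13, 2017-12-07 through 2017-12-08, 2017-12-16 through 2017-12-18

2017-11-10 through 2017-11-13: no B overlap → unchanged.
2017-11-16 through 2017-11-19: fully covered by B → removed.
2017-12-07 through 2017-12-08: no B overlap → unchanged.
2017-12-16 through 2017-12-18: no B overlap → unchanged.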